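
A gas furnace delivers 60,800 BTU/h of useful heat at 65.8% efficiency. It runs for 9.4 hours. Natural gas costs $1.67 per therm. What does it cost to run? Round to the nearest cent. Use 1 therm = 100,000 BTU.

$14.51

Heat delivered = 60,800 BTU/h × 9.4 h = 571,520 BTU
Gas input = 571,520 / 0.658 = 868,571 BTU
= 868,571 / 100,000 = 8.686 therm
Cost = 8.686 × $1.67/therm = $14.51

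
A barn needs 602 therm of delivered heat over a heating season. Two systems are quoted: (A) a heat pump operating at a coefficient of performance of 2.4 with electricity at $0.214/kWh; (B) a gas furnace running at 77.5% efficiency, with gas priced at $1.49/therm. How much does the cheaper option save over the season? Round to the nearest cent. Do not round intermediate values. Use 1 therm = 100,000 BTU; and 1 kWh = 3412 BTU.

Heat load = 602 therm × 100,000 = 60,200,000 BTU
Gas: input = 60,200,000 / 0.775 = 77,677,419 BTU = 776.8 therm → 776.8 × $1.49 = $1,157.39
Heat pump: 60,200,000 BTU / 3412 = 17,640 kWh heat; / 2.4 = 7,352 kWh in → × $0.214 = $1,573.22
Difference = |$1,157.39 − $1,573.22| = $415.83

$415.83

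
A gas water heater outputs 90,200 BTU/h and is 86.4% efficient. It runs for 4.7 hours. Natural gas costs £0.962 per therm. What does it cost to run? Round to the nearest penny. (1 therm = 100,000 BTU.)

£4.72

Heat delivered = 90,200 BTU/h × 4.7 h = 423,940 BTU
Gas input = 423,940 / 0.864 = 490,671 BTU
= 490,671 / 100,000 = 4.907 therm
Cost = 4.907 × £0.962/therm = £4.72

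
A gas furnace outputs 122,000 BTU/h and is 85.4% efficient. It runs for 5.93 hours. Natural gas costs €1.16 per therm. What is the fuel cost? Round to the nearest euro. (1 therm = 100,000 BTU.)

€10

Heat delivered = 122,000 BTU/h × 5.93 h = 723,460 BTU
Gas input = 723,460 / 0.854 = 847,143 BTU
= 847,143 / 100,000 = 8.471 therm
Cost = 8.471 × €1.16/therm = €9.83 ≈ €10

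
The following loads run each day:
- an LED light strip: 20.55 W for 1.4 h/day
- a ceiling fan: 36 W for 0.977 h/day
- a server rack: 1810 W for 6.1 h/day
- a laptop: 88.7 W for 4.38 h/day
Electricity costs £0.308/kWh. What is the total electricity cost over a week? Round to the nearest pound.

LED light strip: 20.55 W × 1.4 h × 7 d = 201 Wh = 0.2014 kWh
ceiling fan: 36 W × 0.977 h × 7 d = 246 Wh = 0.2462 kWh
server rack: 1810 W × 6.1 h × 7 d = 77,287 Wh = 77.29 kWh
laptop: 88.7 W × 4.38 h × 7 d = 2,720 Wh = 2.72 kWh
Total energy = 0.2014 + 0.2462 + 77.29 + 2.72 = 80.45 kWh
Cost = 80.45 kWh × £0.308 = £24.78 ≈ £25

£25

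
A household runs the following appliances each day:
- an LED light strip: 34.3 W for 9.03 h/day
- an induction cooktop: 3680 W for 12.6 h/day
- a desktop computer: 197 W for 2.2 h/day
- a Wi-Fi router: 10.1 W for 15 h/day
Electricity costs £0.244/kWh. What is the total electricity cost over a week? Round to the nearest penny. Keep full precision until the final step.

£80.72

LED light strip: 34.3 W × 9.03 h × 7 d = 2,168 Wh = 2.168 kWh
induction cooktop: 3680 W × 12.6 h × 7 d = 324,576 Wh = 324.6 kWh
desktop computer: 197 W × 2.2 h × 7 d = 3,034 Wh = 3.034 kWh
Wi-Fi router: 10.1 W × 15 h × 7 d = 1,060 Wh = 1.06 kWh
Total energy = 2.168 + 324.6 + 3.034 + 1.06 = 330.8 kWh
Cost = 330.8 kWh × £0.244 = £80.72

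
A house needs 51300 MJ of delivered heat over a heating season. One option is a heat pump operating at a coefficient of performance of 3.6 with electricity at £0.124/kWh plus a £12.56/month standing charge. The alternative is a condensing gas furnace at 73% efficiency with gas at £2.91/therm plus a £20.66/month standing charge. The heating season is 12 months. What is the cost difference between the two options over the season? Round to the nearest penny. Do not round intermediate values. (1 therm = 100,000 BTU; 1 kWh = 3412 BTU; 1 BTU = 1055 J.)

Heat load = 51300 MJ = 51,300,000,000 J / 1055 = 48,625,592 BTU
Gas: input = 48,625,592 / 0.73 = 66,610,401 BTU = 666.1 therm → 666.1 × £2.91 = £1,938.36; + 12 × £20.66 standing = £2,186.28
Heat pump: 48,625,592 BTU / 3412 = 14,250 kWh heat; / 3.6 = 3,959 kWh in → × £0.124 = £490.88; + 12 × £12.56 standing = £641.60
Difference = |£2,186.28 − £641.60| = £1,544.68

£1544.68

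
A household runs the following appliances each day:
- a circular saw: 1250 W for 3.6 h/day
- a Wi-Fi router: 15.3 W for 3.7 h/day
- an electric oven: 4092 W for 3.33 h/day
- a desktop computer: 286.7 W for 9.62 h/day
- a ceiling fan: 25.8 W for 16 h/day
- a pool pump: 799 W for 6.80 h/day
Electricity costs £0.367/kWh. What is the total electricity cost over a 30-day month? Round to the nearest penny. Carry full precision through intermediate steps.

circular saw: 1250 W × 3.6 h × 30 d = 135,000 Wh = 135 kWh
Wi-Fi router: 15.3 W × 3.7 h × 30 d = 1,698 Wh = 1.698 kWh
electric oven: 4092 W × 3.33 h × 30 d = 408,791 Wh = 408.8 kWh
desktop computer: 286.7 W × 9.62 h × 30 d = 82,742 Wh = 82.74 kWh
ceiling fan: 25.8 W × 16 h × 30 d = 12,384 Wh = 12.38 kWh
pool pump: 799 W × 6.80 h × 30 d = 162,996 Wh = 163 kWh
Total energy = 135 + 1.698 + 408.8 + 82.74 + 12.38 + 163 = 803.6 kWh
Cost = 803.6 kWh × £0.367 = £294.93

£294.93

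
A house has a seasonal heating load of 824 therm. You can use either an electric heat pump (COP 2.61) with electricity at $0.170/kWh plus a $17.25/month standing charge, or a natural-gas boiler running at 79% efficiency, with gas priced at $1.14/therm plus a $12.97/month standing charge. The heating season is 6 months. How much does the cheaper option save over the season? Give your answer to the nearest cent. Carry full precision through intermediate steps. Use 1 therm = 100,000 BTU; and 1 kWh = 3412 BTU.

Heat load = 824 therm × 100,000 = 82,400,000 BTU
Gas: input = 82,400,000 / 0.79 = 104,303,797 BTU = 1,043 therm → 1,043 × $1.14 = $1,189.06; + 6 × $12.97 standing = $1,266.88
Heat pump: 82,400,000 BTU / 3412 = 24,150 kWh heat; / 2.61 = 9,253 kWh in → × $0.170 = $1,572.99; + 6 × $17.25 standing = $1,676.49
Difference = |$1,266.88 − $1,676.49| = $409.61

$409.61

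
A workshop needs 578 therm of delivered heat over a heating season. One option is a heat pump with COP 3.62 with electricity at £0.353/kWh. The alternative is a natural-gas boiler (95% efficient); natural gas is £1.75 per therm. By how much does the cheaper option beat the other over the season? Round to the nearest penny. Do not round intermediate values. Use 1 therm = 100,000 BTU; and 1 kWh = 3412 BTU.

Heat load = 578 therm × 100,000 = 57,800,000 BTU
Gas: input = 57,800,000 / 0.95 = 60,842,105 BTU = 608.4 therm → 608.4 × £1.75 = £1,064.74
Heat pump: 57,800,000 BTU / 3412 = 16,940 kWh heat; / 3.62 = 4,680 kWh in → × £0.353 = £1,651.90
Difference = |£1,064.74 − £1,651.90| = £587.17

£587.17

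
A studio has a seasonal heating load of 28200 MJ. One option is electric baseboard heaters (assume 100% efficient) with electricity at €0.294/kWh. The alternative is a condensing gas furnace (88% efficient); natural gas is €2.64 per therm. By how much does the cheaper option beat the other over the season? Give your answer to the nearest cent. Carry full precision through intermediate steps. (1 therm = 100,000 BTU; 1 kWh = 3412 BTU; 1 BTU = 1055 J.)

Heat load = 28200 MJ = 28,200,000,000 J / 1055 = 26,729,858 BTU
Gas: input = 26,729,858 / 0.88 = 30,374,838 BTU = 303.7 therm → 303.7 × €2.64 = €801.90
Electric: 26,729,858 BTU / 3412 = 7,834 kWh → × €0.294 = €2,303.22
Difference = |€801.90 − €2,303.22| = €1,501.32

€1501.32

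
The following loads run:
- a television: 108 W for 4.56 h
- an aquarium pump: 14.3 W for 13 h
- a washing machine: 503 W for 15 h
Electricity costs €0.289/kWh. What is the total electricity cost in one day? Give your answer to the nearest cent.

television: 108 W × 4.56 h = 492 Wh = 0.4925 kWh
aquarium pump: 14.3 W × 13 h = 186 Wh = 0.1859 kWh
washing machine: 503 W × 15 h = 7,545 Wh = 7.545 kWh
Total energy = 0.4925 + 0.1859 + 7.545 = 8.223 kWh
Cost = 8.223 kWh × €0.289 = €2.38

€2.38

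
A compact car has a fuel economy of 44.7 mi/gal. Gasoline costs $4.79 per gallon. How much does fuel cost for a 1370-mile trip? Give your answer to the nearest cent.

Fuel = 1370 mi / 44.7 mpg = 30.65 gal
Cost = 30.65 gal × $4.79/gal = $146.81

$146.81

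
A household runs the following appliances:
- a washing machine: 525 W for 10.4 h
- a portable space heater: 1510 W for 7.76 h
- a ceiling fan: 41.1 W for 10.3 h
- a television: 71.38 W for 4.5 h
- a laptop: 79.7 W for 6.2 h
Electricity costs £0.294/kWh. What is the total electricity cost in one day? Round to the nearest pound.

£5

washing machine: 525 W × 10.4 h = 5,460 Wh = 5.46 kWh
portable space heater: 1510 W × 7.76 h = 11,718 Wh = 11.72 kWh
ceiling fan: 41.1 W × 10.3 h = 423 Wh = 0.4233 kWh
television: 71.38 W × 4.5 h = 321 Wh = 0.3212 kWh
laptop: 79.7 W × 6.2 h = 494 Wh = 0.4941 kWh
Total energy = 5.46 + 11.72 + 0.4233 + 0.3212 + 0.4941 = 18.42 kWh
Cost = 18.42 kWh × £0.294 = £5.41 ≈ £5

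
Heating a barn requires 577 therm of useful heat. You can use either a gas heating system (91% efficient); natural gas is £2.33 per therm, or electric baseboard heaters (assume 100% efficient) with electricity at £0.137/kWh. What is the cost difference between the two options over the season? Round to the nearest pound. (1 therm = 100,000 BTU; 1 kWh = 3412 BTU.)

Heat load = 577 therm × 100,000 = 57,700,000 BTU
Gas: input = 57,700,000 / 0.91 = 63,406,593 BTU = 634.1 therm → 634.1 × £2.33 = £1,477.37
Electric: 57,700,000 BTU / 3412 = 16,910 kWh → × £0.137 = £2,316.79
Difference = |£1,477.37 − £2,316.79| = £839.42 ≈ £839

£839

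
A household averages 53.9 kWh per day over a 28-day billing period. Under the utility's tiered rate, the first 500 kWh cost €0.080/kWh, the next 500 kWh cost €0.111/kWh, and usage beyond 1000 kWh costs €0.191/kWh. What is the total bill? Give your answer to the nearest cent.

Usage = 53.9 kWh/day × 28 days = 1509.2 kWh
First 500 kWh × €0.080 = €40.00
Next 500 kWh × €0.111 = €55.50
Remaining 509.2 kWh × €0.191 = €97.26
Total = €192.76

€192.76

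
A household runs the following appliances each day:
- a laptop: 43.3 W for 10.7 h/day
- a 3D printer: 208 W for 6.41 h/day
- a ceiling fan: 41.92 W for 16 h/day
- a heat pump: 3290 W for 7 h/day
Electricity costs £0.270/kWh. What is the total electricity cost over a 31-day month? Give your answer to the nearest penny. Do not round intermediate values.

laptop: 43.3 W × 10.7 h × 31 d = 14,363 Wh = 14.36 kWh
3D printer: 208 W × 6.41 h × 31 d = 41,332 Wh = 41.33 kWh
ceiling fan: 41.92 W × 16 h × 31 d = 20,792 Wh = 20.79 kWh
heat pump: 3290 W × 7 h × 31 d = 713,930 Wh = 713.9 kWh
Total energy = 14.36 + 41.33 + 20.79 + 713.9 = 790.4 kWh
Cost = 790.4 kWh × £0.270 = £213.41

£213.41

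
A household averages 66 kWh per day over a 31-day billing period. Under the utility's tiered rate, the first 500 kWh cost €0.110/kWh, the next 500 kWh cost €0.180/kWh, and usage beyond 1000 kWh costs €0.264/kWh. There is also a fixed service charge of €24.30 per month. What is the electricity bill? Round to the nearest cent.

€445.44

Usage = 66 kWh/day × 31 days = 2046 kWh
First 500 kWh × €0.110 = €55.00
Next 500 kWh × €0.180 = €90.00
Remaining 1046 kWh × €0.264 = €276.14
Energy charge = €421.14; + service €24.30 = €445.44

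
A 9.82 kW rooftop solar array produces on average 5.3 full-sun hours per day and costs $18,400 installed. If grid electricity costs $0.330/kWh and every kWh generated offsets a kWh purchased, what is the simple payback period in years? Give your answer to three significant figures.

Daily generation = 9.82 kW × 5.3 h = 52.05 kWh
Annual generation = 52.05 × 365 = 18997 kWh
Annual savings = 18997 × $0.330 = $6,268.94
Payback = $18,400 / $6,268.94 = 2.94 years

2.94 years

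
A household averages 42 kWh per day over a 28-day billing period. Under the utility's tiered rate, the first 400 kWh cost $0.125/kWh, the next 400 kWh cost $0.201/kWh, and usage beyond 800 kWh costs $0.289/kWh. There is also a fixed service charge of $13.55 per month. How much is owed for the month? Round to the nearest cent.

Usage = 42 kWh/day × 28 days = 1176 kWh
First 400 kWh × $0.125 = $50.00
Next 400 kWh × $0.201 = $80.40
Remaining 376 kWh × $0.289 = $108.66
Energy charge = $239.06; + service $13.55 = $252.61

$252.61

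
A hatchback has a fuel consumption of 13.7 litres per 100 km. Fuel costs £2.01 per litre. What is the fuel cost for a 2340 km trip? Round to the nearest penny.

Fuel = 13.7 L/100 km × 2340 km / 100 = 320.6 L
Cost = 320.6 L × £2.01/L = £644.37

£644.37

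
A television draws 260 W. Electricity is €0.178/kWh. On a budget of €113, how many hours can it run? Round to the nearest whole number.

Energy budget = €113 / €0.178 per kWh = 634.8 kWh = 634,831 Wh
Runtime = 634,831 Wh / 260 W = 2,442 h

2442 h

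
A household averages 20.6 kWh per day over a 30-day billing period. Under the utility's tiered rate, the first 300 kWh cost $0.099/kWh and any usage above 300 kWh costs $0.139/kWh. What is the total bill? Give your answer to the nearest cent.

Usage = 20.6 kWh/day × 30 days = 618 kWh
First 300 kWh × $0.099 = $29.70
Remaining 318 kWh × $0.139 = $44.20
Total = $73.90

$73.90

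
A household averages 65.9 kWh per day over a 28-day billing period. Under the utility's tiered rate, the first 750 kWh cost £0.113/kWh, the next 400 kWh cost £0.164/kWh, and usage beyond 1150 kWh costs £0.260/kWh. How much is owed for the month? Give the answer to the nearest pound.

£331

Usage = 65.9 kWh/day × 28 days = 1845.2 kWh
First 750 kWh × £0.113 = £84.75
Next 400 kWh × £0.164 = £65.60
Remaining 695.2 kWh × £0.260 = £180.75
Total = £331.10 ≈ £331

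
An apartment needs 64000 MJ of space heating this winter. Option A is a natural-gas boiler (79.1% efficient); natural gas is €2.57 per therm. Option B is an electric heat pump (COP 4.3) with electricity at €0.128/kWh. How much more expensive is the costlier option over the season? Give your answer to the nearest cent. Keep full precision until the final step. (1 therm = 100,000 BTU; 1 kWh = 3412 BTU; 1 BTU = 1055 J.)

Heat load = 64000 MJ = 64,000,000,000 J / 1055 = 60,663,507 BTU
Gas: input = 60,663,507 / 0.791 = 76,692,171 BTU = 766.9 therm → 766.9 × €2.57 = €1,970.99
Heat pump: 60,663,507 BTU / 3412 = 17,780 kWh heat; / 4.3 = 4,135 kWh in → × €0.128 = €529.25
Difference = |€1,970.99 − €529.25| = €1,441.74

€1441.74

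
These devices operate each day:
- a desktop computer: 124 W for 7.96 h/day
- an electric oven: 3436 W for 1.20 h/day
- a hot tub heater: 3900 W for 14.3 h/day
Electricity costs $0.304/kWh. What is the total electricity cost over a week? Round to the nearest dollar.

desktop computer: 124 W × 7.96 h × 7 d = 6,909 Wh = 6.909 kWh
electric oven: 3436 W × 1.20 h × 7 d = 28,862 Wh = 28.86 kWh
hot tub heater: 3900 W × 14.3 h × 7 d = 390,390 Wh = 390.4 kWh
Total energy = 6.909 + 28.86 + 390.4 = 426.2 kWh
Cost = 426.2 kWh × $0.304 = $129.55 ≈ $130

$130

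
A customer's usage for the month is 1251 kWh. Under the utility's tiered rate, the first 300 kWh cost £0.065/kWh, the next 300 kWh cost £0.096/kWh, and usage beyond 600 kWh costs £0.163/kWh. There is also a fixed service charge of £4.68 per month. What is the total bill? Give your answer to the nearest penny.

£159.09

First 300 kWh × £0.065 = £19.50
Next 300 kWh × £0.096 = £28.80
Remaining 651 kWh × £0.163 = £106.11
Energy charge = £154.41; + service £4.68 = £159.09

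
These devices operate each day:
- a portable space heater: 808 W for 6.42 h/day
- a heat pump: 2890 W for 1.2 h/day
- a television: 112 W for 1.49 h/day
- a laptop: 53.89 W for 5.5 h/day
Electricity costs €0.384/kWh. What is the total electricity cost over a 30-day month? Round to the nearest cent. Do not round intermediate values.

portable space heater: 808 W × 6.42 h × 30 d = 155,621 Wh = 155.6 kWh
heat pump: 2890 W × 1.2 h × 30 d = 104,040 Wh = 104 kWh
television: 112 W × 1.49 h × 30 d = 5,006 Wh = 5.006 kWh
laptop: 53.89 W × 5.5 h × 30 d = 8,892 Wh = 8.892 kWh
Total energy = 155.6 + 104 + 5.006 + 8.892 = 273.6 kWh
Cost = 273.6 kWh × €0.384 = €105.05

€105.05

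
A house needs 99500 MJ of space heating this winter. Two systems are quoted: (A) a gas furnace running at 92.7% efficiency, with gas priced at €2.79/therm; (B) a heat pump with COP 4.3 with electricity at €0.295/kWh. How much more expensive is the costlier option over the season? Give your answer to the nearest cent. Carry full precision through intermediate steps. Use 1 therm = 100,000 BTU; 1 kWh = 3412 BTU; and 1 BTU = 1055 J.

Heat load = 99500 MJ = 99,500,000,000 J / 1055 = 94,312,796 BTU
Gas: input = 94,312,796 / 0.927 = 101,739,802 BTU = 1,017 therm → 1,017 × €2.79 = €2,838.54
Heat pump: 94,312,796 BTU / 3412 = 27,640 kWh heat; / 4.3 = 6,428 kWh in → × €0.295 = €1,896.34
Difference = |€2,838.54 − €1,896.34| = €942.21

€942.21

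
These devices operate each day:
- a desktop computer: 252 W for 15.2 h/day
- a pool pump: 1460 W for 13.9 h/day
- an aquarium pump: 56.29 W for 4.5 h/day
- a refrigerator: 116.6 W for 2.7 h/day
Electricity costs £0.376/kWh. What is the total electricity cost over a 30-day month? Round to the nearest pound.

£279

desktop computer: 252 W × 15.2 h × 30 d = 114,912 Wh = 114.9 kWh
pool pump: 1460 W × 13.9 h × 30 d = 608,820 Wh = 608.8 kWh
aquarium pump: 56.29 W × 4.5 h × 30 d = 7,599 Wh = 7.599 kWh
refrigerator: 116.6 W × 2.7 h × 30 d = 9,445 Wh = 9.445 kWh
Total energy = 114.9 + 608.8 + 7.599 + 9.445 = 740.8 kWh
Cost = 740.8 kWh × £0.376 = £278.53 ≈ £279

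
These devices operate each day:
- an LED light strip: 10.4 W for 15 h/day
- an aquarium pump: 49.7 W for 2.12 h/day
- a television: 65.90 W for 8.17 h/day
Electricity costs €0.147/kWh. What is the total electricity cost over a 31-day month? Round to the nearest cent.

LED light strip: 10.4 W × 15 h × 31 d = 4,836 Wh = 4.836 kWh
aquarium pump: 49.7 W × 2.12 h × 31 d = 3,266 Wh = 3.266 kWh
television: 65.90 W × 8.17 h × 31 d = 16,690 Wh = 16.69 kWh
Total energy = 4.836 + 3.266 + 16.69 = 24.79 kWh
Cost = 24.79 kWh × €0.147 = €3.64

€3.64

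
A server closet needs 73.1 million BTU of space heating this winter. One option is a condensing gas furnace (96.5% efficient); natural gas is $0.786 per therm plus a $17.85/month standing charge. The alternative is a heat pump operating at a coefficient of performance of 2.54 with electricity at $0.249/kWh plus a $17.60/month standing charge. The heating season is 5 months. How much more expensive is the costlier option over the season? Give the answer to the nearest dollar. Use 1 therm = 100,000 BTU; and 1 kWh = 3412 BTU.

$1504

Heat load = 73.1 × 10⁶ BTU = 73,100,000 BTU
Gas: input = 73,100,000 / 0.965 = 75,751,295 BTU = 757.5 therm → 757.5 × $0.786 = $595.41; + 5 × $17.85 standing = $684.66
Heat pump: 73,100,000 BTU / 3412 = 21,420 kWh heat; / 2.54 = 8,435 kWh in → × $0.249 = $2,100.26; + 5 × $17.60 standing = $2,188.26
Difference = |$684.66 − $2,188.26| = $1,503.61 ≈ $1504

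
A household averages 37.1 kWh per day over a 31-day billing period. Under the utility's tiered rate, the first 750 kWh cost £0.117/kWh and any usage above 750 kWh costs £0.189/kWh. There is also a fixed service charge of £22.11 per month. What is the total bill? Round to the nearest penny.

£185.48

Usage = 37.1 kWh/day × 31 days = 1150.1 kWh
First 750 kWh × £0.117 = £87.75
Remaining 400.1 kWh × £0.189 = £75.62
Energy charge = £163.37; + service £22.11 = £185.48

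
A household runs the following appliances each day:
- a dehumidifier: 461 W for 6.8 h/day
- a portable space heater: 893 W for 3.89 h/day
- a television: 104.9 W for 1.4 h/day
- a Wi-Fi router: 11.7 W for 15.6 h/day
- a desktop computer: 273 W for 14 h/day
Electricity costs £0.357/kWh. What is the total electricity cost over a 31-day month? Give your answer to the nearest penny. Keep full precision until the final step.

£119.08

dehumidifier: 461 W × 6.8 h × 31 d = 97,179 Wh = 97.18 kWh
portable space heater: 893 W × 3.89 h × 31 d = 107,687 Wh = 107.7 kWh
television: 104.9 W × 1.4 h × 31 d = 4,553 Wh = 4.553 kWh
Wi-Fi router: 11.7 W × 15.6 h × 31 d = 5,658 Wh = 5.658 kWh
desktop computer: 273 W × 14 h × 31 d = 118,482 Wh = 118.5 kWh
Total energy = 97.18 + 107.7 + 4.553 + 5.658 + 118.5 = 333.6 kWh
Cost = 333.6 kWh × £0.357 = £119.08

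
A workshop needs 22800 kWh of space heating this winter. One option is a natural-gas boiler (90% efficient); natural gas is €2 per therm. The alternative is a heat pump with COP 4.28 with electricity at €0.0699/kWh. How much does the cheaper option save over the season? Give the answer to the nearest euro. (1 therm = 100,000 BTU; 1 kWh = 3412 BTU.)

€1356

Heat load = 22800 kWh × 3412 = 77,793,600 BTU
Gas: input = 77,793,600 / 0.90 = 86,437,333 BTU = 864.4 therm → 864.4 × €2 = €1,728.75
Heat pump: 77,793,600 BTU / 3412 = 22,800 kWh heat; / 4.28 = 5,327 kWh in → × €0.0699 = €372.36
Difference = |€1,728.75 − €372.36| = €1,356.38 ≈ €1356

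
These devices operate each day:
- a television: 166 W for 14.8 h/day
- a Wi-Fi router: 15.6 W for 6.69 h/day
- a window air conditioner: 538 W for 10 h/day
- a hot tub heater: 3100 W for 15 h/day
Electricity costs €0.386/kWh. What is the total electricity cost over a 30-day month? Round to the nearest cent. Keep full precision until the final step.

€630.43

television: 166 W × 14.8 h × 30 d = 73,704 Wh = 73.7 kWh
Wi-Fi router: 15.6 W × 6.69 h × 30 d = 3,131 Wh = 3.131 kWh
window air conditioner: 538 W × 10 h × 30 d = 161,400 Wh = 161.4 kWh
hot tub heater: 3100 W × 15 h × 30 d = 1,395,000 Wh = 1,395 kWh
Total energy = 73.7 + 3.131 + 161.4 + 1,395 = 1,633 kWh
Cost = 1,633 kWh × €0.386 = €630.43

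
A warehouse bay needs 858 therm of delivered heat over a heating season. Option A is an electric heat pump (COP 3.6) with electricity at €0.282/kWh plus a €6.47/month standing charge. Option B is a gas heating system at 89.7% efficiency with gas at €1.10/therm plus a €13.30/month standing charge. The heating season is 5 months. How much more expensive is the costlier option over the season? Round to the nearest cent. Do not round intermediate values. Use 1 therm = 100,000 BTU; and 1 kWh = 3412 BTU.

Heat load = 858 therm × 100,000 = 85,800,000 BTU
Gas: input = 85,800,000 / 0.897 = 95,652,174 BTU = 956.5 therm → 956.5 × €1.10 = €1,052.17; + 5 × €13.30 standing = €1,118.67
Heat pump: 85,800,000 BTU / 3412 = 25,150 kWh heat; / 3.6 = 6,985 kWh in → × €0.282 = €1,969.81; + 5 × €6.47 standing = €2,002.16
Difference = |€1,118.67 − €2,002.16| = €883.49

€883.49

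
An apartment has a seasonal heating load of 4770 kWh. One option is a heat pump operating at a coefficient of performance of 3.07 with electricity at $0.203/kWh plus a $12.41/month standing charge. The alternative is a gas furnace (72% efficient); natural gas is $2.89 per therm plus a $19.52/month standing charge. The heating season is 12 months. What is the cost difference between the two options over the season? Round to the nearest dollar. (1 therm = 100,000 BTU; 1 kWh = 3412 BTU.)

Heat load = 4770 kWh × 3412 = 16,275,240 BTU
Gas: input = 16,275,240 / 0.72 = 22,604,500 BTU = 226 therm → 226 × $2.89 = $653.27; + 12 × $19.52 standing = $887.51
Heat pump: 16,275,240 BTU / 3412 = 4,770 kWh heat; / 3.07 = 1,554 kWh in → × $0.203 = $315.41; + 12 × $12.41 standing = $464.33
Difference = |$887.51 − $464.33| = $423.18 ≈ $423

$423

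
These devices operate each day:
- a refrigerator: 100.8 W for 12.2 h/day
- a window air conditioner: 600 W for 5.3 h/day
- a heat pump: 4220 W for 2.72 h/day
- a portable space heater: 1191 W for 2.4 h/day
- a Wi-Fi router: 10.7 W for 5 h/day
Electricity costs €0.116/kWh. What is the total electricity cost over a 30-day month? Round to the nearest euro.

refrigerator: 100.8 W × 12.2 h × 30 d = 36,893 Wh = 36.89 kWh
window air conditioner: 600 W × 5.3 h × 30 d = 95,400 Wh = 95.4 kWh
heat pump: 4220 W × 2.72 h × 30 d = 344,352 Wh = 344.4 kWh
portable space heater: 1191 W × 2.4 h × 30 d = 85,752 Wh = 85.75 kWh
Wi-Fi router: 10.7 W × 5 h × 30 d = 1,605 Wh = 1.605 kWh
Total energy = 36.89 + 95.4 + 344.4 + 85.75 + 1.605 = 564 kWh
Cost = 564 kWh × €0.116 = €65.42 ≈ €65

€65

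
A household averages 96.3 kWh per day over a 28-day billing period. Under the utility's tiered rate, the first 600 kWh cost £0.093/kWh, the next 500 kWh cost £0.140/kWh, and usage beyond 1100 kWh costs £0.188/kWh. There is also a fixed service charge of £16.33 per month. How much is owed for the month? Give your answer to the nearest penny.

Usage = 96.3 kWh/day × 28 days = 2696.4 kWh
First 600 kWh × £0.093 = £55.80
Next 500 kWh × £0.140 = £70.00
Remaining 1596.4 kWh × £0.188 = £300.12
Energy charge = £425.92; + service £16.33 = £442.25

£442.25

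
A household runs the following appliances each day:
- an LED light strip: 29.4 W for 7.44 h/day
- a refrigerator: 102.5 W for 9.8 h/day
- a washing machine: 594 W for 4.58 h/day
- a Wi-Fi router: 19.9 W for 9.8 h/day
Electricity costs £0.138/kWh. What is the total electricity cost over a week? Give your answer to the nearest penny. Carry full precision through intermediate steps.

LED light strip: 29.4 W × 7.44 h × 7 d = 1,531 Wh = 1.531 kWh
refrigerator: 102.5 W × 9.8 h × 7 d = 7,032 Wh = 7.032 kWh
washing machine: 594 W × 4.58 h × 7 d = 19,044 Wh = 19.04 kWh
Wi-Fi router: 19.9 W × 9.8 h × 7 d = 1,365 Wh = 1.365 kWh
Total energy = 1.531 + 7.032 + 19.04 + 1.365 = 28.97 kWh
Cost = 28.97 kWh × £0.138 = £4.00

£4.00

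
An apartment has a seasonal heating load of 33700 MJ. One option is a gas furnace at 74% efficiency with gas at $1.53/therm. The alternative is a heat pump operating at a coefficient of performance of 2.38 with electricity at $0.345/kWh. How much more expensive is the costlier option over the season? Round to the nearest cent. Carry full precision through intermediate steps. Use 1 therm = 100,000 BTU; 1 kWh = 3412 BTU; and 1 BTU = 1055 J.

Heat load = 33700 MJ = 33,700,000,000 J / 1055 = 31,943,128 BTU
Gas: input = 31,943,128 / 0.74 = 43,166,389 BTU = 431.7 therm → 431.7 × $1.53 = $660.45
Heat pump: 31,943,128 BTU / 3412 = 9,362 kWh heat; / 2.38 = 3,934 kWh in → × $0.345 = $1,357.10
Difference = |$660.45 − $1,357.10| = $696.65

$696.65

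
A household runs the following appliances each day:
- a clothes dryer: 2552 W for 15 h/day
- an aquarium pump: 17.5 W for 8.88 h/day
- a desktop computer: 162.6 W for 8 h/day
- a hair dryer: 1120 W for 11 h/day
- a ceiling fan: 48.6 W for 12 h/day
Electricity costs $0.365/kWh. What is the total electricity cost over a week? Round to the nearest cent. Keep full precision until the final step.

$134.49

clothes dryer: 2552 W × 15 h × 7 d = 267,960 Wh = 268 kWh
aquarium pump: 17.5 W × 8.88 h × 7 d = 1,088 Wh = 1.088 kWh
desktop computer: 162.6 W × 8 h × 7 d = 9,106 Wh = 9.106 kWh
hair dryer: 1120 W × 11 h × 7 d = 86,240 Wh = 86.24 kWh
ceiling fan: 48.6 W × 12 h × 7 d = 4,082 Wh = 4.082 kWh
Total energy = 268 + 1.088 + 9.106 + 86.24 + 4.082 = 368.5 kWh
Cost = 368.5 kWh × $0.365 = $134.49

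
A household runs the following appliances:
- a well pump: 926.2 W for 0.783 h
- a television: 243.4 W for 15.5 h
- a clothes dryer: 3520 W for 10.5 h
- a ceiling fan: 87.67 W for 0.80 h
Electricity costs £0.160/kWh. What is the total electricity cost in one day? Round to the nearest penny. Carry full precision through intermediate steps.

£6.64

well pump: 926.2 W × 0.783 h = 725 Wh = 0.7252 kWh
television: 243.4 W × 15.5 h = 3,773 Wh = 3.773 kWh
clothes dryer: 3520 W × 10.5 h = 36,960 Wh = 36.96 kWh
ceiling fan: 87.67 W × 0.80 h = 70 Wh = 0.07014 kWh
Total energy = 0.7252 + 3.773 + 36.96 + 0.07014 = 41.53 kWh
Cost = 41.53 kWh × £0.160 = £6.64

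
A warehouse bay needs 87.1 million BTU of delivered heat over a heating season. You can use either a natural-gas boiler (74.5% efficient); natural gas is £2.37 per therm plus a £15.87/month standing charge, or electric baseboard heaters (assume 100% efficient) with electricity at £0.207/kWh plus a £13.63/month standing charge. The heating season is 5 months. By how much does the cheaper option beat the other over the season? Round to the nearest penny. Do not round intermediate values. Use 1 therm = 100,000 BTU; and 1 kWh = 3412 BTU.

£2502.17

Heat load = 87.1 × 10⁶ BTU = 87,100,000 BTU
Gas: input = 87,100,000 / 0.745 = 116,912,752 BTU = 1,169 therm → 1,169 × £2.37 = £2,770.83; + 5 × £15.87 standing = £2,850.18
Electric: 87,100,000 BTU / 3412 = 25,530 kWh → × £0.207 = £5,284.20; + 5 × £13.63 standing = £5,352.35
Difference = |£2,850.18 − £5,352.35| = £2,502.17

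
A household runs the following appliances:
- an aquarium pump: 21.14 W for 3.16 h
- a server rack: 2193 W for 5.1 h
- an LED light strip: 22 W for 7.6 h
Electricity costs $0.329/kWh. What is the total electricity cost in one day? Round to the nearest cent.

$3.76

aquarium pump: 21.14 W × 3.16 h = 67 Wh = 0.0668 kWh
server rack: 2193 W × 5.1 h = 11,184 Wh = 11.18 kWh
LED light strip: 22 W × 7.6 h = 167 Wh = 0.1672 kWh
Total energy = 0.0668 + 11.18 + 0.1672 = 11.42 kWh
Cost = 11.42 kWh × $0.329 = $3.76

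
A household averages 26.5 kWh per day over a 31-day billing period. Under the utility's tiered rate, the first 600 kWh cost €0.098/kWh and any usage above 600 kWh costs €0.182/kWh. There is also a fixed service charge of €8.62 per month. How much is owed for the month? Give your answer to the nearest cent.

€107.73

Usage = 26.5 kWh/day × 31 days = 821.5 kWh
First 600 kWh × €0.098 = €58.80
Remaining 221.5 kWh × €0.182 = €40.31
Energy charge = €99.11; + service €8.62 = €107.73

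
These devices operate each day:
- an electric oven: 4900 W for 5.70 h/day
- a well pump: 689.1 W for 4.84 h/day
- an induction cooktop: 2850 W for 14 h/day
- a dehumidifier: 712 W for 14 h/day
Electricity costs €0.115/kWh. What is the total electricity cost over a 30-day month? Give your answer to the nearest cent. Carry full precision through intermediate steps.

€279.91

electric oven: 4900 W × 5.70 h × 30 d = 837,900 Wh = 837.9 kWh
well pump: 689.1 W × 4.84 h × 30 d = 100,057 Wh = 100.1 kWh
induction cooktop: 2850 W × 14 h × 30 d = 1,197,000 Wh = 1,197 kWh
dehumidifier: 712 W × 14 h × 30 d = 299,040 Wh = 299 kWh
Total energy = 837.9 + 100.1 + 1,197 + 299 = 2,434 kWh
Cost = 2,434 kWh × €0.115 = €279.91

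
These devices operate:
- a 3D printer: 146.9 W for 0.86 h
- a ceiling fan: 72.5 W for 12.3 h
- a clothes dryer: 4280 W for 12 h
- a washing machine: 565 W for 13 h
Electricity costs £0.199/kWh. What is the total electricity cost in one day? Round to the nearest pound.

£12

3D printer: 146.9 W × 0.86 h = 126 Wh = 0.1263 kWh
ceiling fan: 72.5 W × 12.3 h = 892 Wh = 0.8918 kWh
clothes dryer: 4280 W × 12 h = 51,360 Wh = 51.36 kWh
washing machine: 565 W × 13 h = 7,345 Wh = 7.345 kWh
Total energy = 0.1263 + 0.8918 + 51.36 + 7.345 = 59.72 kWh
Cost = 59.72 kWh × £0.199 = £11.88 ≈ £12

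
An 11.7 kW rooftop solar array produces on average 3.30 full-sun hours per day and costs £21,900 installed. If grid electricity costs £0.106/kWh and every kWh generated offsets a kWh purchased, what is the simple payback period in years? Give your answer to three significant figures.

14.7 years

Daily generation = 11.7 kW × 3.30 h = 38.61 kWh
Annual generation = 38.61 × 365 = 14093 kWh
Annual savings = 14093 × £0.106 = £1,493.82
Payback = £21,900 / £1,493.82 = 14.7 years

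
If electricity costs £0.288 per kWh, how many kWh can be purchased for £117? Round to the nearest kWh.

406 kWh

£117 / £0.288 per kWh = 406.3 kWh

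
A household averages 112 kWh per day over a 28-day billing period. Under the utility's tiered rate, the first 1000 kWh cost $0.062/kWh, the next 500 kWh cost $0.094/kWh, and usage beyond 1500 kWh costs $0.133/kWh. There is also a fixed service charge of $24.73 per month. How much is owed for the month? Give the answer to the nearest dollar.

Usage = 112 kWh/day × 28 days = 3136 kWh
First 1000 kWh × $0.062 = $62.00
Next 500 kWh × $0.094 = $47.00
Remaining 1636 kWh × $0.133 = $217.59
Energy charge = $326.59; + service $24.73 = $351.32 ≈ $351

$351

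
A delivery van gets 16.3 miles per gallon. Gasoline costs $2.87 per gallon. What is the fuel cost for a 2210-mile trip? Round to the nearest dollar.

Fuel = 2210 mi / 16.3 mpg = 135.6 gal
Cost = 135.6 gal × $2.87/gal = $389.12 ≈ $389

$389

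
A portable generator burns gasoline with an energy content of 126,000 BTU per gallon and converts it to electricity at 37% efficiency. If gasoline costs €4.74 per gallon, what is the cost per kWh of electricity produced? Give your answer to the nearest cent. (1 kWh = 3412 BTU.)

€0.35

Electrical output per gallon = 126,000 BTU × 0.37 / 3412 BTU/kWh = 13.66 kWh
Cost per kWh = €4.74 / 13.66 kWh = €0.347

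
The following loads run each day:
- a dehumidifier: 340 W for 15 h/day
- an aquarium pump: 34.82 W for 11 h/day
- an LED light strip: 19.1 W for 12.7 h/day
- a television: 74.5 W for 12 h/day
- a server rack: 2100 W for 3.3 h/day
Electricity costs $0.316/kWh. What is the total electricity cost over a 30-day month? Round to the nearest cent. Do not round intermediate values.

$128.45

dehumidifier: 340 W × 15 h × 30 d = 153,000 Wh = 153 kWh
aquarium pump: 34.82 W × 11 h × 30 d = 11,491 Wh = 11.49 kWh
LED light strip: 19.1 W × 12.7 h × 30 d = 7,277 Wh = 7.277 kWh
television: 74.5 W × 12 h × 30 d = 26,820 Wh = 26.82 kWh
server rack: 2100 W × 3.3 h × 30 d = 207,900 Wh = 207.9 kWh
Total energy = 153 + 11.49 + 7.277 + 26.82 + 207.9 = 406.5 kWh
Cost = 406.5 kWh × $0.316 = $128.45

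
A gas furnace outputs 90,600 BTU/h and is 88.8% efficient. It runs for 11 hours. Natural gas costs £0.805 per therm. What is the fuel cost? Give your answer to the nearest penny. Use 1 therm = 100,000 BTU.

Heat delivered = 90,600 BTU/h × 11 h = 996,600 BTU
Gas input = 996,600 / 0.888 = 1,122,297 BTU
= 1,122,297 / 100,000 = 11.22 therm
Cost = 11.22 × £0.805/therm = £9.03

£9.03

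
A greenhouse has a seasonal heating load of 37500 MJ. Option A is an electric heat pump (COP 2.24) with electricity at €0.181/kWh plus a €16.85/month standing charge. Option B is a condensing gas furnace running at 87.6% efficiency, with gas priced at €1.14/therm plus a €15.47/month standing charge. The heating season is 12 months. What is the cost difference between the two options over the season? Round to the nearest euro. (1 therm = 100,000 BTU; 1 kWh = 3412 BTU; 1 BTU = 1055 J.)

Heat load = 37500 MJ = 37,500,000,000 J / 1055 = 35,545,024 BTU
Gas: input = 35,545,024 / 0.876 = 40,576,511 BTU = 405.8 therm → 405.8 × €1.14 = €462.57; + 12 × €15.47 standing = €648.21
Heat pump: 35,545,024 BTU / 3412 = 10,420 kWh heat; / 2.24 = 4,651 kWh in → × €0.181 = €841.78; + 12 × €16.85 standing = €1,043.98
Difference = |€648.21 − €1,043.98| = €395.77 ≈ €396

€396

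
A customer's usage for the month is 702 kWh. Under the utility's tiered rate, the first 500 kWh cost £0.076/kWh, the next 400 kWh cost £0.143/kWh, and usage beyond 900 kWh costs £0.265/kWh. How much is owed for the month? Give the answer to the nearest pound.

First 500 kWh × £0.076 = £38.00
Next 202 kWh × £0.143 = £28.89
Remaining tier: 0 kWh (not reached)
Total = £66.89 ≈ £67

£67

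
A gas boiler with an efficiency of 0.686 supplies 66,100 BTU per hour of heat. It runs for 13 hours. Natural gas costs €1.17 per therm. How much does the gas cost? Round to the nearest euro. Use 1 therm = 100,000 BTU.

€15

Heat delivered = 66,100 BTU/h × 13 h = 859,300 BTU
Gas input = 859,300 / 0.686 = 1,252,624 BTU
= 1,252,624 / 100,000 = 12.53 therm
Cost = 12.53 × €1.17/therm = €14.66 ≈ €15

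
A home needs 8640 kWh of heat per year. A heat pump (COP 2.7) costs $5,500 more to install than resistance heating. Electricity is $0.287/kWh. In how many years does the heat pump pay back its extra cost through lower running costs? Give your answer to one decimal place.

3.5 years

Resistance: 8640 kWh × $0.287 = $2,479.68/yr
Heat pump: 8640 / 2.7 = 3200 kWh in → × $0.287 = $918.40/yr
Annual savings = $1,561.28
Payback = $5,500 / $1,561.28 = 3.52 years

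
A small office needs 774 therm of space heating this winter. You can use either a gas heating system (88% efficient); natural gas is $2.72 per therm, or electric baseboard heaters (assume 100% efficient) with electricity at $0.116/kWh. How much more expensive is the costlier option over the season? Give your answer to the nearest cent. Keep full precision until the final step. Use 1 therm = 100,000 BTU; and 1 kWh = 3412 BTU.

$239.05

Heat load = 774 therm × 100,000 = 77,400,000 BTU
Gas: input = 77,400,000 / 0.88 = 87,954,545 BTU = 879.5 therm → 879.5 × $2.72 = $2,392.36
Electric: 77,400,000 BTU / 3412 = 22,680 kWh → × $0.116 = $2,631.42
Difference = |$2,392.36 − $2,631.42| = $239.05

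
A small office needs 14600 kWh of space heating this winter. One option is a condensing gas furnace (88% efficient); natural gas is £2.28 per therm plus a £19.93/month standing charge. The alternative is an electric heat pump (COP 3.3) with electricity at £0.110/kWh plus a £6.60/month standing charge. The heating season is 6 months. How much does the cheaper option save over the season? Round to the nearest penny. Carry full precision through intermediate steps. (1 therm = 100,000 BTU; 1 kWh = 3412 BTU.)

Heat load = 14600 kWh × 3412 = 49,815,200 BTU
Gas: input = 49,815,200 / 0.88 = 56,608,182 BTU = 566.1 therm → 566.1 × £2.28 = £1,290.67; + 6 × £19.93 standing = £1,410.25
Heat pump: 49,815,200 BTU / 3412 = 14,600 kWh heat; / 3.3 = 4,424 kWh in → × £0.110 = £486.67; + 6 × £6.60 standing = £526.27
Difference = |£1,410.25 − £526.27| = £883.98

£883.98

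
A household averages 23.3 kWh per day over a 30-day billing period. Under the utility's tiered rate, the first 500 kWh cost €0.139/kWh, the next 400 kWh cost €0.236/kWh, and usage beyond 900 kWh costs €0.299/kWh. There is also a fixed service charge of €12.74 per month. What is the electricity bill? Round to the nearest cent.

€129.20

Usage = 23.3 kWh/day × 30 days = 699 kWh
First 500 kWh × €0.139 = €69.50
Next 199 kWh × €0.236 = €46.96
Remaining tier: 0 kWh (not reached)
Energy charge = €116.46; + service €12.74 = €129.20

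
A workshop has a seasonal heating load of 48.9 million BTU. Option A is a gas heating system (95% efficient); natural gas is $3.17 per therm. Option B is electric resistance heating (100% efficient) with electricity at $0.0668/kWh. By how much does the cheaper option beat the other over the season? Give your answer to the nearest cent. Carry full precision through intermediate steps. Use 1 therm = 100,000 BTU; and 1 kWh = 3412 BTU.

Heat load = 48.9 × 10⁶ BTU = 48,900,000 BTU
Gas: input = 48,900,000 / 0.95 = 51,473,684 BTU = 514.7 therm → 514.7 × $3.17 = $1,631.72
Electric: 48,900,000 BTU / 3412 = 14,330 kWh → × $0.0668 = $957.36
Difference = |$1,631.72 − $957.36| = $674.35

$674.35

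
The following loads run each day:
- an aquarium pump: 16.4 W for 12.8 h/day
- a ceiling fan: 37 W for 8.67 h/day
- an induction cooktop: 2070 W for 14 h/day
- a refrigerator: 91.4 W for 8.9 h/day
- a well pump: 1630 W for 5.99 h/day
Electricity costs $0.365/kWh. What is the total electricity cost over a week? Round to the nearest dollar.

$102

aquarium pump: 16.4 W × 12.8 h × 7 d = 1,469 Wh = 1.469 kWh
ceiling fan: 37 W × 8.67 h × 7 d = 2,246 Wh = 2.246 kWh
induction cooktop: 2070 W × 14 h × 7 d = 202,860 Wh = 202.9 kWh
refrigerator: 91.4 W × 8.9 h × 7 d = 5,694 Wh = 5.694 kWh
well pump: 1630 W × 5.99 h × 7 d = 68,346 Wh = 68.35 kWh
Total energy = 1.469 + 2.246 + 202.9 + 5.694 + 68.35 = 280.6 kWh
Cost = 280.6 kWh × $0.365 = $102.42 ≈ $102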